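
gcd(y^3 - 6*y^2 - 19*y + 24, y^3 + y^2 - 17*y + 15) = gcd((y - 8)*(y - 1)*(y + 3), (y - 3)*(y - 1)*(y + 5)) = y - 1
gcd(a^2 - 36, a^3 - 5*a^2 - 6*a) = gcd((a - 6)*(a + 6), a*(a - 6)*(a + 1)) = a - 6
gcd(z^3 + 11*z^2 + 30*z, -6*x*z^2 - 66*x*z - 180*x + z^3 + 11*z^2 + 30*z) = z^2 + 11*z + 30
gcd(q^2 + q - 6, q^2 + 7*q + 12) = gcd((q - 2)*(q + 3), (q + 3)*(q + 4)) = q + 3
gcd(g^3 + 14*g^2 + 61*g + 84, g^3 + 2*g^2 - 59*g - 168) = g^2 + 10*g + 21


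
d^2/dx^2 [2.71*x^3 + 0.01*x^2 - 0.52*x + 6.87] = 16.26*x + 0.02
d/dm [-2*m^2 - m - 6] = -4*m - 1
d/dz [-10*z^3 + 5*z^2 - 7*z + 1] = -30*z^2 + 10*z - 7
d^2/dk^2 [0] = 0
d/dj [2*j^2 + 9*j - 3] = 4*j + 9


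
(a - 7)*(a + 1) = a^2 - 6*a - 7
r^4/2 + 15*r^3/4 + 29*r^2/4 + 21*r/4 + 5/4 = (r/2 + 1/2)*(r + 1/2)*(r + 1)*(r + 5)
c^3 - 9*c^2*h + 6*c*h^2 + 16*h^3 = (c - 8*h)*(c - 2*h)*(c + h)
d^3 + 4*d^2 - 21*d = d*(d - 3)*(d + 7)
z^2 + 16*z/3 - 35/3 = (z - 5/3)*(z + 7)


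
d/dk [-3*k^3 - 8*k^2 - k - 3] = -9*k^2 - 16*k - 1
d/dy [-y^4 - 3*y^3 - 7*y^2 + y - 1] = -4*y^3 - 9*y^2 - 14*y + 1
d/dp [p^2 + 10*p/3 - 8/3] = 2*p + 10/3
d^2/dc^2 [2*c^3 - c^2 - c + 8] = 12*c - 2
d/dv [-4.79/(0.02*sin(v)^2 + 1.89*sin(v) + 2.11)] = (0.1916*sin(v) + 9.0531)*cos(v)/(0.02*sin(v)^2 + 1.89*sin(v) + 2.11)^2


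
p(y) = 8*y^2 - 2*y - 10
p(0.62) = -8.16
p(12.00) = 1118.00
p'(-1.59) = -27.44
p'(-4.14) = -68.24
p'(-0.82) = -15.12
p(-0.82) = -2.98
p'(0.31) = 2.96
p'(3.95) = 61.20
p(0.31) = -9.85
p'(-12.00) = -194.00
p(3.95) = 106.92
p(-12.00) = 1166.00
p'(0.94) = 13.04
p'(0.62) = 7.92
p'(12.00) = 190.00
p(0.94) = -4.81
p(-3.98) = 124.68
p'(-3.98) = -65.68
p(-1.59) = 13.40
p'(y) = 16*y - 2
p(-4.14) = 135.40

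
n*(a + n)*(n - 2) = a*n^2 - 2*a*n + n^3 - 2*n^2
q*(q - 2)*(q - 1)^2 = q^4 - 4*q^3 + 5*q^2 - 2*q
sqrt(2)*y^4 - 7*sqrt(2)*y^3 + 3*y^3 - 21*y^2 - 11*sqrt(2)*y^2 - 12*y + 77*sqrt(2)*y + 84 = (y - 7)*(y - 2*sqrt(2))*(y + 3*sqrt(2))*(sqrt(2)*y + 1)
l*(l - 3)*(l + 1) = l^3 - 2*l^2 - 3*l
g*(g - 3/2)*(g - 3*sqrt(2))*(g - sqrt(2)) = g^4 - 4*sqrt(2)*g^3 - 3*g^3/2 + 6*g^2 + 6*sqrt(2)*g^2 - 9*g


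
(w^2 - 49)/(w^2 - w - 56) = (w - 7)/(w - 8)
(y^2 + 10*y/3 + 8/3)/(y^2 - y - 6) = (y + 4/3)/(y - 3)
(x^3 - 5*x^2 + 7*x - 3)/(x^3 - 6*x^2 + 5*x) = (x^2 - 4*x + 3)/(x*(x - 5))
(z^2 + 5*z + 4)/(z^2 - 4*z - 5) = (z + 4)/(z - 5)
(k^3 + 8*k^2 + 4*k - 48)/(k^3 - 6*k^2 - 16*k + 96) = (k^2 + 4*k - 12)/(k^2 - 10*k + 24)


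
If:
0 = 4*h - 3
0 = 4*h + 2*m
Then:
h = 3/4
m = -3/2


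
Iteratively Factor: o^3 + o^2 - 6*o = (o + 3)*(o^2 - 2*o) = (o - 2)*(o + 3)*(o)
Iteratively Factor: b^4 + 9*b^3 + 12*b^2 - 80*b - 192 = (b + 4)*(b^3 + 5*b^2 - 8*b - 48) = (b + 4)^2*(b^2 + b - 12) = (b - 3)*(b + 4)^2*(b + 4)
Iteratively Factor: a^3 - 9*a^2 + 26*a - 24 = (a - 3)*(a^2 - 6*a + 8) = (a - 4)*(a - 3)*(a - 2)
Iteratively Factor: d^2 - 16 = (d + 4)*(d - 4)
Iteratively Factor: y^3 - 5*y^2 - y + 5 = (y + 1)*(y^2 - 6*y + 5) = (y - 5)*(y + 1)*(y - 1)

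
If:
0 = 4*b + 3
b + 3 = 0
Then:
No Solution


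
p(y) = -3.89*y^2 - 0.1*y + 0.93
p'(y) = -7.78*y - 0.1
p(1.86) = -12.71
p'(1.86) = -14.57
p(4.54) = -79.70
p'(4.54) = -35.42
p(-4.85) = -90.09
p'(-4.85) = 37.63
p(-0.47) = 0.12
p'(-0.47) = 3.56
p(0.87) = -2.10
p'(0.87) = -6.87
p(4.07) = -63.91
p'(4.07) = -31.76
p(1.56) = -8.69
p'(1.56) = -12.24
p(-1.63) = -9.24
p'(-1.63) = 12.58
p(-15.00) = -872.82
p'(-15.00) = 116.60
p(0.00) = 0.93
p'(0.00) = -0.10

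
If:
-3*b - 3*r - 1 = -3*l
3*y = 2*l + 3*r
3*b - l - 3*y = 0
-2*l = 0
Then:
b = -1/6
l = 0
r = -1/6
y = -1/6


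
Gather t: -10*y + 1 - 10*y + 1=2 - 20*y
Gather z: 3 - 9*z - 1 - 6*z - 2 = -15*z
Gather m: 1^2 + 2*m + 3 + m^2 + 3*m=m^2 + 5*m + 4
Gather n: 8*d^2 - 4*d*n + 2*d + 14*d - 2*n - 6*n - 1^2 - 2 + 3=8*d^2 + 16*d + n*(-4*d - 8)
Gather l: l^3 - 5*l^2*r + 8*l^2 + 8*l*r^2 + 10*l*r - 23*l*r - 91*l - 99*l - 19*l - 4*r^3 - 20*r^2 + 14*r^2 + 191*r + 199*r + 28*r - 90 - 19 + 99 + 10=l^3 + l^2*(8 - 5*r) + l*(8*r^2 - 13*r - 209) - 4*r^3 - 6*r^2 + 418*r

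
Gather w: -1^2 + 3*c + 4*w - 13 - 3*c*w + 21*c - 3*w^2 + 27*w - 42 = 24*c - 3*w^2 + w*(31 - 3*c) - 56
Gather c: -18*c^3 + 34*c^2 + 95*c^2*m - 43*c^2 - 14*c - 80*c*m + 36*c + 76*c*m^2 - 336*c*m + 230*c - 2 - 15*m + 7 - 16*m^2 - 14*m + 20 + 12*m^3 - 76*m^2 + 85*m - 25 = -18*c^3 + c^2*(95*m - 9) + c*(76*m^2 - 416*m + 252) + 12*m^3 - 92*m^2 + 56*m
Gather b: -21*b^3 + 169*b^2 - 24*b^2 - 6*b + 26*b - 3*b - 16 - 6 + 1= -21*b^3 + 145*b^2 + 17*b - 21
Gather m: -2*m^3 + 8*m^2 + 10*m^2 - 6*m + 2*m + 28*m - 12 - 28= -2*m^3 + 18*m^2 + 24*m - 40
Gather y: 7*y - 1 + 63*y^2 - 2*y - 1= 63*y^2 + 5*y - 2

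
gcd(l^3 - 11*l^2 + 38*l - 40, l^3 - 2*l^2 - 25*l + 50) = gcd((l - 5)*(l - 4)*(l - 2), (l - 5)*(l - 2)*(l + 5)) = l^2 - 7*l + 10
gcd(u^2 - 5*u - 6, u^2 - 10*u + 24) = u - 6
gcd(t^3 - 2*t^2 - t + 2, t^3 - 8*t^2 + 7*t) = t - 1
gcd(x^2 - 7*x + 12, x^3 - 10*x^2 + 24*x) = x - 4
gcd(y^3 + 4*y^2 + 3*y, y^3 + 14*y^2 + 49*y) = y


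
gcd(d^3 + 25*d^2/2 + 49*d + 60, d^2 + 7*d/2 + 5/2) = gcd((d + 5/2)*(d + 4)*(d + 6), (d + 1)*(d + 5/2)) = d + 5/2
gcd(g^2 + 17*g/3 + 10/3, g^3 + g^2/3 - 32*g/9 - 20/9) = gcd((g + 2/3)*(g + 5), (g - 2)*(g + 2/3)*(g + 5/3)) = g + 2/3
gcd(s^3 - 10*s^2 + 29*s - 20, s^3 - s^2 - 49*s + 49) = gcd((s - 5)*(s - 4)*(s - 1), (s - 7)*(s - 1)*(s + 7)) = s - 1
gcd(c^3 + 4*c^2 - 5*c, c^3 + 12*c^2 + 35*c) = c^2 + 5*c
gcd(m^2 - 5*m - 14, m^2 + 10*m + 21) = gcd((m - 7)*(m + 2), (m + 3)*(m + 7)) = 1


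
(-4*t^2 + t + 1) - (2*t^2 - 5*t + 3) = -6*t^2 + 6*t - 2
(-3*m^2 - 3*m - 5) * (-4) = 12*m^2 + 12*m + 20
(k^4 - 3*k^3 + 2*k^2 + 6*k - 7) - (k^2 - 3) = k^4 - 3*k^3 + k^2 + 6*k - 4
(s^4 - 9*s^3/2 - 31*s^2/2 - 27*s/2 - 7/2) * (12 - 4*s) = -4*s^5 + 30*s^4 + 8*s^3 - 132*s^2 - 148*s - 42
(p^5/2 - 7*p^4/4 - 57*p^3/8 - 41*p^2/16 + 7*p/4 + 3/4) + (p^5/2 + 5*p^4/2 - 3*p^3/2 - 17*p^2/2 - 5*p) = p^5 + 3*p^4/4 - 69*p^3/8 - 177*p^2/16 - 13*p/4 + 3/4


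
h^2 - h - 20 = (h - 5)*(h + 4)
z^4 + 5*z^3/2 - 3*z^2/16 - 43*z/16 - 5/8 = (z - 1)*(z + 1/4)*(z + 5/4)*(z + 2)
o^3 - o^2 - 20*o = o*(o - 5)*(o + 4)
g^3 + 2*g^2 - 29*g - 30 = (g - 5)*(g + 1)*(g + 6)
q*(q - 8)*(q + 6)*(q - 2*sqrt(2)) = q^4 - 2*sqrt(2)*q^3 - 2*q^3 - 48*q^2 + 4*sqrt(2)*q^2 + 96*sqrt(2)*q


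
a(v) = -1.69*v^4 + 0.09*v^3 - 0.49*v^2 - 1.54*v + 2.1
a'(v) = -6.76*v^3 + 0.27*v^2 - 0.98*v - 1.54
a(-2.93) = -124.41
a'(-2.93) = 173.69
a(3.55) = -273.93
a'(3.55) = -304.05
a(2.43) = -62.17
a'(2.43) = -99.33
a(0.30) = 1.58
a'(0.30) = -1.99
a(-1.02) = 1.24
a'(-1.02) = 6.91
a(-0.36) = 2.56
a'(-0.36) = -0.84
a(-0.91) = 1.87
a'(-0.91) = 4.67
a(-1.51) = -5.79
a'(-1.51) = 23.83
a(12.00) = -34975.26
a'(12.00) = -11655.70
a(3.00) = -141.39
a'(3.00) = -184.57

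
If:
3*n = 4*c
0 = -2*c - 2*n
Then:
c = 0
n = 0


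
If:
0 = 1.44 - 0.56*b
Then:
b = 2.57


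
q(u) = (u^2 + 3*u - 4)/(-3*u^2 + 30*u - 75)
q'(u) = (2*u + 3)/(-3*u^2 + 30*u - 75) + (6*u - 30)*(u^2 + 3*u - 4)/(-3*u^2 + 30*u - 75)^2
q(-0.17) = 0.06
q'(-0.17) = -0.01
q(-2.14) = 0.04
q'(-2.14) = 0.02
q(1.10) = -0.01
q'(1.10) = -0.12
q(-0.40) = 0.06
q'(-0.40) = -0.00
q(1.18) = -0.02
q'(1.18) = -0.13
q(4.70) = -119.22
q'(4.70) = -840.74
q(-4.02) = -0.00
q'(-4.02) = 0.02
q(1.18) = -0.02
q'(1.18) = -0.13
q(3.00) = -1.17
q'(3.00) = -1.92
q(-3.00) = 0.02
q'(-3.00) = 0.02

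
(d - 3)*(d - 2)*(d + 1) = d^3 - 4*d^2 + d + 6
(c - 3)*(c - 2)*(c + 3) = c^3 - 2*c^2 - 9*c + 18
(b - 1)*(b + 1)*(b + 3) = b^3 + 3*b^2 - b - 3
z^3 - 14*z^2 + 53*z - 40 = (z - 8)*(z - 5)*(z - 1)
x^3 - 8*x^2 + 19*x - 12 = (x - 4)*(x - 3)*(x - 1)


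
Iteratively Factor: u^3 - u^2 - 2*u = (u - 2)*(u^2 + u) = u*(u - 2)*(u + 1)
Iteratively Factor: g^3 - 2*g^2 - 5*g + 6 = (g - 3)*(g^2 + g - 2) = (g - 3)*(g - 1)*(g + 2)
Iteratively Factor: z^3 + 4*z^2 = (z)*(z^2 + 4*z) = z^2*(z + 4)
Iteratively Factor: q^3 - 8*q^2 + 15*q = (q - 5)*(q^2 - 3*q) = (q - 5)*(q - 3)*(q)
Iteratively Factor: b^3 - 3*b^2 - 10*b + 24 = (b - 4)*(b^2 + b - 6) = (b - 4)*(b + 3)*(b - 2)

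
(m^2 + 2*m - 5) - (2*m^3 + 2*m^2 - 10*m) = -2*m^3 - m^2 + 12*m - 5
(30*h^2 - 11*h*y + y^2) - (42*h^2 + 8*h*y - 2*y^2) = -12*h^2 - 19*h*y + 3*y^2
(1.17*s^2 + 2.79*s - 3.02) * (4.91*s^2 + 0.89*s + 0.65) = 5.7447*s^4 + 14.7402*s^3 - 11.5846*s^2 - 0.8743*s - 1.963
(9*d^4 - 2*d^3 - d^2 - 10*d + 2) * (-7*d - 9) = -63*d^5 - 67*d^4 + 25*d^3 + 79*d^2 + 76*d - 18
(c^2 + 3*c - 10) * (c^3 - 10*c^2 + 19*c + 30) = c^5 - 7*c^4 - 21*c^3 + 187*c^2 - 100*c - 300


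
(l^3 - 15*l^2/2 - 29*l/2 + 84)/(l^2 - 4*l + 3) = (l^2 - 9*l/2 - 28)/(l - 1)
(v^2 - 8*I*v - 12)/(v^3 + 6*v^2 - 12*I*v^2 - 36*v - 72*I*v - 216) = (v - 2*I)/(v^2 + 6*v*(1 - I) - 36*I)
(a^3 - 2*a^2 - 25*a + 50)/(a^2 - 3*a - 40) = (a^2 - 7*a + 10)/(a - 8)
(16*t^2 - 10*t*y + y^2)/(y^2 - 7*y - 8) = (-16*t^2 + 10*t*y - y^2)/(-y^2 + 7*y + 8)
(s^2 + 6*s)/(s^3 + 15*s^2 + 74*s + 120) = s/(s^2 + 9*s + 20)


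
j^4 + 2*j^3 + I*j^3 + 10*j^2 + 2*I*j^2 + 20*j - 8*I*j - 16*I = (j + 2)*(j - 2*I)*(j - I)*(j + 4*I)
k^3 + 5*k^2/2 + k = k*(k + 1/2)*(k + 2)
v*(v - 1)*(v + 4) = v^3 + 3*v^2 - 4*v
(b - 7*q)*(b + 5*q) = b^2 - 2*b*q - 35*q^2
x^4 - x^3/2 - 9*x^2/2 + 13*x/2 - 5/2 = (x - 1)^3*(x + 5/2)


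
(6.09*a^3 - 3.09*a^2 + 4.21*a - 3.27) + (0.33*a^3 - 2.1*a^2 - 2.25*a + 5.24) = 6.42*a^3 - 5.19*a^2 + 1.96*a + 1.97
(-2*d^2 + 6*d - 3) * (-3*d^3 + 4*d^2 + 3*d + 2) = 6*d^5 - 26*d^4 + 27*d^3 + 2*d^2 + 3*d - 6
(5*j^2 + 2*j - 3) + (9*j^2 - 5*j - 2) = 14*j^2 - 3*j - 5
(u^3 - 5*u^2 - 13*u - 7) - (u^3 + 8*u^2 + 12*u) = -13*u^2 - 25*u - 7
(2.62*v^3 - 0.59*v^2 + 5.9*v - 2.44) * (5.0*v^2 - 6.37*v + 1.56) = 13.1*v^5 - 19.6394*v^4 + 37.3455*v^3 - 50.7034*v^2 + 24.7468*v - 3.8064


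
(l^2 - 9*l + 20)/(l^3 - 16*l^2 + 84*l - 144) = (l - 5)/(l^2 - 12*l + 36)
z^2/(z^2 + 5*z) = z/(z + 5)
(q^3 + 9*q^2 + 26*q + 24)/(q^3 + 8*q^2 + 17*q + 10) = (q^2 + 7*q + 12)/(q^2 + 6*q + 5)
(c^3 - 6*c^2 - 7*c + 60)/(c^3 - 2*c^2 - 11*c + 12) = (c - 5)/(c - 1)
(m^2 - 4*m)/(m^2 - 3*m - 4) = m/(m + 1)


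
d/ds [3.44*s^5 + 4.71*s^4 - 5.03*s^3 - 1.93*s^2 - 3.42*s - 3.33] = 17.2*s^4 + 18.84*s^3 - 15.09*s^2 - 3.86*s - 3.42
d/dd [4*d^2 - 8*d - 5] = 8*d - 8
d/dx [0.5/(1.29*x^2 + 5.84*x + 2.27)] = (-1.29*x - 2.92)/(1.29*x^2 + 5.84*x + 2.27)^2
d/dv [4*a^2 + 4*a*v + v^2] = 4*a + 2*v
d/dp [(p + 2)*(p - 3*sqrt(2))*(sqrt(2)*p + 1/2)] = 3*sqrt(2)*p^2 - 11*p + 4*sqrt(2)*p - 11 - 3*sqrt(2)/2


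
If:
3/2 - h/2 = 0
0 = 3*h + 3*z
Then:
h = 3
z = -3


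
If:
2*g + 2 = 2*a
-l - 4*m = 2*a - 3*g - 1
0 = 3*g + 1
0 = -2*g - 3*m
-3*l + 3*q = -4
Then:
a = 2/3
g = -1/3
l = -20/9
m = 2/9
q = -32/9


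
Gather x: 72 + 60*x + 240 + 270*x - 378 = 330*x - 66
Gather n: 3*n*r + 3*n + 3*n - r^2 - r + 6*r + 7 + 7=n*(3*r + 6) - r^2 + 5*r + 14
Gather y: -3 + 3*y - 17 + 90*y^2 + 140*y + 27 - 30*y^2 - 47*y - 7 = 60*y^2 + 96*y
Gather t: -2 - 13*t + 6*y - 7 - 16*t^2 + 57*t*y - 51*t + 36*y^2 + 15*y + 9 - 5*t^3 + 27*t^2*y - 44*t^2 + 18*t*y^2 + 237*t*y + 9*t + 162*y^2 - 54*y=-5*t^3 + t^2*(27*y - 60) + t*(18*y^2 + 294*y - 55) + 198*y^2 - 33*y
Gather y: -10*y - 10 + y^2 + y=y^2 - 9*y - 10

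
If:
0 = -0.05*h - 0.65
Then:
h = -13.00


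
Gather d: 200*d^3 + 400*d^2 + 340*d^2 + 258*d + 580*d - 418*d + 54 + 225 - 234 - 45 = 200*d^3 + 740*d^2 + 420*d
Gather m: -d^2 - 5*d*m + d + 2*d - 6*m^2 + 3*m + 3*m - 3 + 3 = -d^2 + 3*d - 6*m^2 + m*(6 - 5*d)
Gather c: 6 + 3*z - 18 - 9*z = -6*z - 12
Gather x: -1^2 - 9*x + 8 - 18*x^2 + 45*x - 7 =-18*x^2 + 36*x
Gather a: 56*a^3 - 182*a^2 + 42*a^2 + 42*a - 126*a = 56*a^3 - 140*a^2 - 84*a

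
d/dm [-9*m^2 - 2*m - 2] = -18*m - 2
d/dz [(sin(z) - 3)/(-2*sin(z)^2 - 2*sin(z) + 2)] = (sin(z)^2 - 6*sin(z) - 2)*cos(z)/(2*(sin(z) - cos(z)^2)^2)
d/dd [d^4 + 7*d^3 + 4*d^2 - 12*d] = 4*d^3 + 21*d^2 + 8*d - 12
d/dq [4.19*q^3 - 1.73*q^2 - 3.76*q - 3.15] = 12.57*q^2 - 3.46*q - 3.76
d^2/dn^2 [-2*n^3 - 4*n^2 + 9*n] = -12*n - 8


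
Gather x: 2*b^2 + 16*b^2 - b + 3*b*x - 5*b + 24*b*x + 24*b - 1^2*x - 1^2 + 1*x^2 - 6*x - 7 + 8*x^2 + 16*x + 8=18*b^2 + 18*b + 9*x^2 + x*(27*b + 9)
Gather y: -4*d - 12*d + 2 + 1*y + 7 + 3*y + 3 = -16*d + 4*y + 12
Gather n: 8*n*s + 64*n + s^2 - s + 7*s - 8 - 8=n*(8*s + 64) + s^2 + 6*s - 16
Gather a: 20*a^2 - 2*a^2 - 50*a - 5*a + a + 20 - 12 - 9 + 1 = 18*a^2 - 54*a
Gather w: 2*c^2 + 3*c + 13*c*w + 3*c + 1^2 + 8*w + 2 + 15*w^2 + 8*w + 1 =2*c^2 + 6*c + 15*w^2 + w*(13*c + 16) + 4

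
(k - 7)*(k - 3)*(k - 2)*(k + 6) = k^4 - 6*k^3 - 31*k^2 + 204*k - 252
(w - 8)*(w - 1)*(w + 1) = w^3 - 8*w^2 - w + 8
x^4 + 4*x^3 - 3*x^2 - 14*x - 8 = (x - 2)*(x + 1)^2*(x + 4)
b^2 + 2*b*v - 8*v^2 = (b - 2*v)*(b + 4*v)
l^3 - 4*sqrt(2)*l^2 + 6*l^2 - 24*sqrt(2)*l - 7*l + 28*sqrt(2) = (l - 1)*(l + 7)*(l - 4*sqrt(2))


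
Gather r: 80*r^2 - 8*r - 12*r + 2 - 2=80*r^2 - 20*r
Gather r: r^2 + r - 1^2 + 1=r^2 + r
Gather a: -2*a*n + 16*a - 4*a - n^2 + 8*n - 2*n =a*(12 - 2*n) - n^2 + 6*n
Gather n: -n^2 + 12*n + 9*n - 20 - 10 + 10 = -n^2 + 21*n - 20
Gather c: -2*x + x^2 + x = x^2 - x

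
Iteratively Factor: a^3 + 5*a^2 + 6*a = (a + 3)*(a^2 + 2*a) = a*(a + 3)*(a + 2)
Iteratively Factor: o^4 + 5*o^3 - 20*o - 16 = (o - 2)*(o^3 + 7*o^2 + 14*o + 8) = (o - 2)*(o + 4)*(o^2 + 3*o + 2) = (o - 2)*(o + 2)*(o + 4)*(o + 1)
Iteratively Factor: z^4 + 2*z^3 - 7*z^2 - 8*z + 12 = (z + 2)*(z^3 - 7*z + 6) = (z - 2)*(z + 2)*(z^2 + 2*z - 3) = (z - 2)*(z + 2)*(z + 3)*(z - 1)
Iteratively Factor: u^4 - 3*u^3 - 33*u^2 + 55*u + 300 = (u + 3)*(u^3 - 6*u^2 - 15*u + 100) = (u - 5)*(u + 3)*(u^2 - u - 20) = (u - 5)*(u + 3)*(u + 4)*(u - 5)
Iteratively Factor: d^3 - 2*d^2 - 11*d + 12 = (d - 4)*(d^2 + 2*d - 3) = (d - 4)*(d - 1)*(d + 3)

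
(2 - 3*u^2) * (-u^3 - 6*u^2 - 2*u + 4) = 3*u^5 + 18*u^4 + 4*u^3 - 24*u^2 - 4*u + 8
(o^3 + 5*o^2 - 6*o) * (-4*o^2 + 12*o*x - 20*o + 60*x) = -4*o^5 + 12*o^4*x - 40*o^4 + 120*o^3*x - 76*o^3 + 228*o^2*x + 120*o^2 - 360*o*x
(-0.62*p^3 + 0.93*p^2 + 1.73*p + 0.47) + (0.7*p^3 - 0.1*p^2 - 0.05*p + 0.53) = 0.08*p^3 + 0.83*p^2 + 1.68*p + 1.0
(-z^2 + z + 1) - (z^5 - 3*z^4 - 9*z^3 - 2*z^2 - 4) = -z^5 + 3*z^4 + 9*z^3 + z^2 + z + 5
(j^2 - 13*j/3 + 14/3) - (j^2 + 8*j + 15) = -37*j/3 - 31/3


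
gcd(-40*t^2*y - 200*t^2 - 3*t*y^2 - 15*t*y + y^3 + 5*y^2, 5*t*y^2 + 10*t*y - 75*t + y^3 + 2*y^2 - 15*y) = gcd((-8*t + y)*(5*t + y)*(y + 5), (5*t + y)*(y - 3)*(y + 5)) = 5*t*y + 25*t + y^2 + 5*y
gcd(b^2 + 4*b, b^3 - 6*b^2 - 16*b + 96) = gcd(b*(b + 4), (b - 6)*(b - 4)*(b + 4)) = b + 4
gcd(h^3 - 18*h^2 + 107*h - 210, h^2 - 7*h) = h - 7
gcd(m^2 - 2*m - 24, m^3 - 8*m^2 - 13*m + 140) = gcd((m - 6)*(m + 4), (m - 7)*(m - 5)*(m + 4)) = m + 4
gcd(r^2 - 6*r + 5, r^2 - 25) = r - 5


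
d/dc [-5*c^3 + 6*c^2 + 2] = 3*c*(4 - 5*c)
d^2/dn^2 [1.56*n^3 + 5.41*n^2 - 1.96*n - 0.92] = 9.36*n + 10.82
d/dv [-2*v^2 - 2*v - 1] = -4*v - 2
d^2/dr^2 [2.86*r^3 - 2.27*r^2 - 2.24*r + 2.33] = 17.16*r - 4.54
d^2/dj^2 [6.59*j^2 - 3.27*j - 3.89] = 13.1800000000000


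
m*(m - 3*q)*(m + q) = m^3 - 2*m^2*q - 3*m*q^2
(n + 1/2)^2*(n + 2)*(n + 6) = n^4 + 9*n^3 + 81*n^2/4 + 14*n + 3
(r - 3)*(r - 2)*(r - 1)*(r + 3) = r^4 - 3*r^3 - 7*r^2 + 27*r - 18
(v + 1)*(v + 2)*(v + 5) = v^3 + 8*v^2 + 17*v + 10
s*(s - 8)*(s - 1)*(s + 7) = s^4 - 2*s^3 - 55*s^2 + 56*s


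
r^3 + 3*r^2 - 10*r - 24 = (r - 3)*(r + 2)*(r + 4)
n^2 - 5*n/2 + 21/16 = (n - 7/4)*(n - 3/4)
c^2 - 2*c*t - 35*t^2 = (c - 7*t)*(c + 5*t)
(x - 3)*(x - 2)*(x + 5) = x^3 - 19*x + 30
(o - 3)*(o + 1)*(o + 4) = o^3 + 2*o^2 - 11*o - 12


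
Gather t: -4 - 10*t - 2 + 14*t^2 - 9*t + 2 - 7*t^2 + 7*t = 7*t^2 - 12*t - 4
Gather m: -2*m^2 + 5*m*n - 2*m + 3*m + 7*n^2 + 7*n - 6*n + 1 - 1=-2*m^2 + m*(5*n + 1) + 7*n^2 + n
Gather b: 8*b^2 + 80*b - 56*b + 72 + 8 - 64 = 8*b^2 + 24*b + 16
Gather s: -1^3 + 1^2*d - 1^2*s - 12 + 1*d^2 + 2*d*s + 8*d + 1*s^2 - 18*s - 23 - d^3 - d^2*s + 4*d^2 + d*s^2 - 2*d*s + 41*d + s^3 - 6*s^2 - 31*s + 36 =-d^3 + 5*d^2 + 50*d + s^3 + s^2*(d - 5) + s*(-d^2 - 50)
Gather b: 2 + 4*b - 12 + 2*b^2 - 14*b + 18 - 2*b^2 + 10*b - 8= 0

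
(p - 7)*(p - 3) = p^2 - 10*p + 21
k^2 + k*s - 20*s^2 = (k - 4*s)*(k + 5*s)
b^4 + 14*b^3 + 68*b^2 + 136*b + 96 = (b + 2)^2*(b + 4)*(b + 6)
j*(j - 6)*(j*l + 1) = j^3*l - 6*j^2*l + j^2 - 6*j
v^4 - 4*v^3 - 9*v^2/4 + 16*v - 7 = (v - 7/2)*(v - 2)*(v - 1/2)*(v + 2)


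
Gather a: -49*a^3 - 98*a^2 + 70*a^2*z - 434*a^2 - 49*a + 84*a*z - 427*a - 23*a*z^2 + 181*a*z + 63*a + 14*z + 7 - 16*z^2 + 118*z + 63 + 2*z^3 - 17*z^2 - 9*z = -49*a^3 + a^2*(70*z - 532) + a*(-23*z^2 + 265*z - 413) + 2*z^3 - 33*z^2 + 123*z + 70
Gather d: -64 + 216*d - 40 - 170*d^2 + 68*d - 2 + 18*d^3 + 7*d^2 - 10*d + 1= 18*d^3 - 163*d^2 + 274*d - 105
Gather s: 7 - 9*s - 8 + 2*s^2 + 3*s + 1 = 2*s^2 - 6*s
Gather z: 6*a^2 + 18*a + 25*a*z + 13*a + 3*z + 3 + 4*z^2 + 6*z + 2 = 6*a^2 + 31*a + 4*z^2 + z*(25*a + 9) + 5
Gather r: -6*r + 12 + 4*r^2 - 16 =4*r^2 - 6*r - 4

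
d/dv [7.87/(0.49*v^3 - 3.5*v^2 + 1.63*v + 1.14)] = (-11.5689*v^2 + 55.09*v - 12.8281)/(0.49*v^3 - 3.5*v^2 + 1.63*v + 1.14)^2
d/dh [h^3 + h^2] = h*(3*h + 2)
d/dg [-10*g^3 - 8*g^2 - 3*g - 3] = -30*g^2 - 16*g - 3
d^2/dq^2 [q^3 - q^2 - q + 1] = 6*q - 2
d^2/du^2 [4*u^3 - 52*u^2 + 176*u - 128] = 24*u - 104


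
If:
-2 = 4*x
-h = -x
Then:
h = -1/2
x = -1/2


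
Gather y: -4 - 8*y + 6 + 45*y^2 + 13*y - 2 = 45*y^2 + 5*y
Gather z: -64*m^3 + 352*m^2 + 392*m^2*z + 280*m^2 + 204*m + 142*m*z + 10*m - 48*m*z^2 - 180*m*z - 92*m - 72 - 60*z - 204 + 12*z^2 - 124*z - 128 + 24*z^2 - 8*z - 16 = -64*m^3 + 632*m^2 + 122*m + z^2*(36 - 48*m) + z*(392*m^2 - 38*m - 192) - 420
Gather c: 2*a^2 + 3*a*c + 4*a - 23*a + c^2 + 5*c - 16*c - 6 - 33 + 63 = 2*a^2 - 19*a + c^2 + c*(3*a - 11) + 24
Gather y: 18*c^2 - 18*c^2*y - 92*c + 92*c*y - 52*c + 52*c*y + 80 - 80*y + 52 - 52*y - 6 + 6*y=18*c^2 - 144*c + y*(-18*c^2 + 144*c - 126) + 126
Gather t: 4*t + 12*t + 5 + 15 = 16*t + 20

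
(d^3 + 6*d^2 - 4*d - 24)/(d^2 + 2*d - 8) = (d^2 + 8*d + 12)/(d + 4)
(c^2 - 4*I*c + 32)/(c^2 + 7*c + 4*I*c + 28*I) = (c - 8*I)/(c + 7)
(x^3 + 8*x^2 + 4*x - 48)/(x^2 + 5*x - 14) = (x^2 + 10*x + 24)/(x + 7)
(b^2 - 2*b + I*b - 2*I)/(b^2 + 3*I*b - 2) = (b - 2)/(b + 2*I)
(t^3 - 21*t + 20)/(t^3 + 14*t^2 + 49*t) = (t^3 - 21*t + 20)/(t*(t^2 + 14*t + 49))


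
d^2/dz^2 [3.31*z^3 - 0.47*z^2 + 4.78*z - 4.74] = 19.86*z - 0.94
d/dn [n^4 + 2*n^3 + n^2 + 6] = 2*n*(2*n^2 + 3*n + 1)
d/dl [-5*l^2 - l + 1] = -10*l - 1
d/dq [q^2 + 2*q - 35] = 2*q + 2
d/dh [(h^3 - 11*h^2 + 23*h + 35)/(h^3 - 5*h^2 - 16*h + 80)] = 6*(h^2 - 3*h + 16)/(h^4 - 32*h^2 + 256)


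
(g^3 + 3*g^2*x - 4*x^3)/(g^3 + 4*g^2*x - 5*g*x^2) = (g^2 + 4*g*x + 4*x^2)/(g*(g + 5*x))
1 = 1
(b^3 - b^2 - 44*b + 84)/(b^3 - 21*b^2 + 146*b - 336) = (b^2 + 5*b - 14)/(b^2 - 15*b + 56)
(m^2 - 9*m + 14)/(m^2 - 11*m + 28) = (m - 2)/(m - 4)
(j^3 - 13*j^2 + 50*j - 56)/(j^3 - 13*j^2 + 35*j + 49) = (j^2 - 6*j + 8)/(j^2 - 6*j - 7)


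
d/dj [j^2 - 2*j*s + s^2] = 2*j - 2*s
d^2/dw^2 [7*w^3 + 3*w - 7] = 42*w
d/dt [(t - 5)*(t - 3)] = 2*t - 8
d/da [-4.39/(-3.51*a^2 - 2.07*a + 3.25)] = (-30.8178*a - 9.0873)/(3.51*a^2 + 2.07*a - 3.25)^2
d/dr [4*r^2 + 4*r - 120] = 8*r + 4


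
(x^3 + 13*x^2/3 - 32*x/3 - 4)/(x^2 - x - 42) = (3*x^2 - 5*x - 2)/(3*(x - 7))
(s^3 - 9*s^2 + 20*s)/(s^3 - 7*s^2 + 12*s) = (s - 5)/(s - 3)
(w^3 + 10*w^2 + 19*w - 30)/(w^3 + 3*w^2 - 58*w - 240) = (w - 1)/(w - 8)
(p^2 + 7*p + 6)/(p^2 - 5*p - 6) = (p + 6)/(p - 6)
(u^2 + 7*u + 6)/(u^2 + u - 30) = (u + 1)/(u - 5)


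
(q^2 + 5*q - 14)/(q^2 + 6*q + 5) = (q^2 + 5*q - 14)/(q^2 + 6*q + 5)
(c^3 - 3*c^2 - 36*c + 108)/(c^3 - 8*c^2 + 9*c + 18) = (c + 6)/(c + 1)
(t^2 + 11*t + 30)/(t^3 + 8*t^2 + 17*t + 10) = (t + 6)/(t^2 + 3*t + 2)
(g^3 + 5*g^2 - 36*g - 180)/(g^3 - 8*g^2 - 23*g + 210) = (g + 6)/(g - 7)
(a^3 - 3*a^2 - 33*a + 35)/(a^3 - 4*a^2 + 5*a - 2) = (a^2 - 2*a - 35)/(a^2 - 3*a + 2)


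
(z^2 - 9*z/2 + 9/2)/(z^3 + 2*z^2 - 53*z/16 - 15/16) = 8*(2*z^2 - 9*z + 9)/(16*z^3 + 32*z^2 - 53*z - 15)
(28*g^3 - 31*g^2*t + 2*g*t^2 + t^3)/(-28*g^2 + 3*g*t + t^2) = -g + t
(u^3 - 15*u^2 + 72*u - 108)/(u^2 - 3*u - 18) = (u^2 - 9*u + 18)/(u + 3)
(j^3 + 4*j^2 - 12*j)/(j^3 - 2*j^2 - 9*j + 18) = j*(j + 6)/(j^2 - 9)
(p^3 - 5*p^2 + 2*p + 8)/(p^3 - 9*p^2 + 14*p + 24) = (p - 2)/(p - 6)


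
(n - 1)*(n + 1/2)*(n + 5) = n^3 + 9*n^2/2 - 3*n - 5/2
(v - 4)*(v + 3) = v^2 - v - 12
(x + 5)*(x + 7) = x^2 + 12*x + 35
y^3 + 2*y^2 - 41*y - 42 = (y - 6)*(y + 1)*(y + 7)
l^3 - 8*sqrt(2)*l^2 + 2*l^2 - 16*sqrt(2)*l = l*(l + 2)*(l - 8*sqrt(2))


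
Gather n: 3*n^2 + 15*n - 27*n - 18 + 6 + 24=3*n^2 - 12*n + 12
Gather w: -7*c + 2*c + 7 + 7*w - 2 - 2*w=-5*c + 5*w + 5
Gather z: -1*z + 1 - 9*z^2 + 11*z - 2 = -9*z^2 + 10*z - 1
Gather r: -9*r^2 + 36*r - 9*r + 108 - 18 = -9*r^2 + 27*r + 90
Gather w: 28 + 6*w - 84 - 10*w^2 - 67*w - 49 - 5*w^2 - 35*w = -15*w^2 - 96*w - 105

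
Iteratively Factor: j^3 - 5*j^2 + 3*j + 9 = (j + 1)*(j^2 - 6*j + 9) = (j - 3)*(j + 1)*(j - 3)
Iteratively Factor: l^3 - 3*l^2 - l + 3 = (l - 3)*(l^2 - 1) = (l - 3)*(l - 1)*(l + 1)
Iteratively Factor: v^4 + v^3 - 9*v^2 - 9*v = (v + 1)*(v^3 - 9*v) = (v + 1)*(v + 3)*(v^2 - 3*v) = (v - 3)*(v + 1)*(v + 3)*(v)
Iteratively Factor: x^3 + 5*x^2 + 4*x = (x)*(x^2 + 5*x + 4) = x*(x + 4)*(x + 1)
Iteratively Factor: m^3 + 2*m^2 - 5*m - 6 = (m + 3)*(m^2 - m - 2) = (m - 2)*(m + 3)*(m + 1)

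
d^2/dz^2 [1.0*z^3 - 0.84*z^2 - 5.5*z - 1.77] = 6.0*z - 1.68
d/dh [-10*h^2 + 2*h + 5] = 2 - 20*h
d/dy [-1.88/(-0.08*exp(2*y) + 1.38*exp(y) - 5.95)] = (2.5944 - 0.3008*exp(y))*exp(y)/(0.08*exp(2*y) - 1.38*exp(y) + 5.95)^2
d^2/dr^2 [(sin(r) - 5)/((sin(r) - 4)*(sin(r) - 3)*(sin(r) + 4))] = 2*(-2*sin(r)^7 + 27*sin(r)^6 - 116*sin(r)^5 + 307*sin(r)^4 - 1007*sin(r)^3 + 1513*sin(r)^2 + 1200*sin(r) - 1232)/((sin(r) - 4)^3*(sin(r) - 3)^3*(sin(r) + 4)^3)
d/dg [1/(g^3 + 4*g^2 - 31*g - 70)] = (-3*g^2 - 8*g + 31)/(g^3 + 4*g^2 - 31*g - 70)^2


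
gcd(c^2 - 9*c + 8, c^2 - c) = c - 1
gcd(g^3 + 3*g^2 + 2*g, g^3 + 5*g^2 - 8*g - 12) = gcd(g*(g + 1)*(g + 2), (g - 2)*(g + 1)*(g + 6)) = g + 1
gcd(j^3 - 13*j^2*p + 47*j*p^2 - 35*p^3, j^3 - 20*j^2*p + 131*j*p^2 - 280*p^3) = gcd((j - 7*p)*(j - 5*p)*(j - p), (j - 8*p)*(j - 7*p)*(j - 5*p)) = j^2 - 12*j*p + 35*p^2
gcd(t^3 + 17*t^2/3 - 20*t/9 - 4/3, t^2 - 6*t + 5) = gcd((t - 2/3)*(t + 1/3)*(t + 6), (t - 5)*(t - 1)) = 1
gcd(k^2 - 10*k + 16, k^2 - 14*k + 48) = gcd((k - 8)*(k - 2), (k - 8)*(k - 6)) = k - 8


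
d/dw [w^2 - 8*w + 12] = 2*w - 8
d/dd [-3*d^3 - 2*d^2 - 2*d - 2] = -9*d^2 - 4*d - 2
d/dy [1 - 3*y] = -3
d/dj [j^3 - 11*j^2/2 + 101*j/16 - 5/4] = 3*j^2 - 11*j + 101/16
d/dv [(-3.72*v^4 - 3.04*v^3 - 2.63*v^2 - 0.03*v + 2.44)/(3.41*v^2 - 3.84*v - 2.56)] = (-25.3704*v^5 + 32.488*v^4 + 61.44*v^3 + 33.5487*v^2 - 3.1752*v + 9.4464)/(11.6281*v^4 - 26.1888*v^3 - 2.7136*v^2 + 19.6608*v + 6.5536)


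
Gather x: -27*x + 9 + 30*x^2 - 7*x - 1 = 30*x^2 - 34*x + 8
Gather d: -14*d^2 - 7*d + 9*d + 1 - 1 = -14*d^2 + 2*d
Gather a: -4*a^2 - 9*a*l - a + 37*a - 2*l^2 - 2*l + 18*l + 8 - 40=-4*a^2 + a*(36 - 9*l) - 2*l^2 + 16*l - 32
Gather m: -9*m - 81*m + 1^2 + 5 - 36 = -90*m - 30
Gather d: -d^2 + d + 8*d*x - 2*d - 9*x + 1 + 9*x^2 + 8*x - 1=-d^2 + d*(8*x - 1) + 9*x^2 - x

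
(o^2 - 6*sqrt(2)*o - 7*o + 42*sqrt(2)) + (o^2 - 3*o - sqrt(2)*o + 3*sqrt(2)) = 2*o^2 - 10*o - 7*sqrt(2)*o + 45*sqrt(2)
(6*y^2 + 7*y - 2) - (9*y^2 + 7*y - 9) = 7 - 3*y^2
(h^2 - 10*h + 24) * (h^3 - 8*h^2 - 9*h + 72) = h^5 - 18*h^4 + 95*h^3 - 30*h^2 - 936*h + 1728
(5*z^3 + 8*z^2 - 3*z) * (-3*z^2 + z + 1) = -15*z^5 - 19*z^4 + 22*z^3 + 5*z^2 - 3*z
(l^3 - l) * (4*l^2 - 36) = 4*l^5 - 40*l^3 + 36*l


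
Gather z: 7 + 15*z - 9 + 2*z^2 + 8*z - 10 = 2*z^2 + 23*z - 12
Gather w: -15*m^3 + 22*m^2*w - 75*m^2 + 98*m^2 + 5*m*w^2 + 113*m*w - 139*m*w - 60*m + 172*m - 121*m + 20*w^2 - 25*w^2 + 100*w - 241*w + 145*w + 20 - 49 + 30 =-15*m^3 + 23*m^2 - 9*m + w^2*(5*m - 5) + w*(22*m^2 - 26*m + 4) + 1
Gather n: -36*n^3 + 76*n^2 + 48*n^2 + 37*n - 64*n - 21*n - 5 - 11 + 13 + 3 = -36*n^3 + 124*n^2 - 48*n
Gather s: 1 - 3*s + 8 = 9 - 3*s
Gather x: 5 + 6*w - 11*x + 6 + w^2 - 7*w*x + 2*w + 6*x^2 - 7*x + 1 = w^2 + 8*w + 6*x^2 + x*(-7*w - 18) + 12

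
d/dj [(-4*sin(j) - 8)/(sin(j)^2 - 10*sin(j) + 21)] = 4*(sin(j)^2 + 4*sin(j) - 41)*cos(j)/(sin(j)^2 - 10*sin(j) + 21)^2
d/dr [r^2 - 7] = 2*r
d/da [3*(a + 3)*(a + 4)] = 6*a + 21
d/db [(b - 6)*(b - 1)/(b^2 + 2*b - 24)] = 3*(3*b^2 - 20*b + 52)/(b^4 + 4*b^3 - 44*b^2 - 96*b + 576)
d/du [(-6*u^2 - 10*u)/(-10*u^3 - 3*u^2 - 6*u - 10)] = 2*(-30*u^4 - 100*u^3 + 3*u^2 + 60*u + 50)/(100*u^6 + 60*u^5 + 129*u^4 + 236*u^3 + 96*u^2 + 120*u + 100)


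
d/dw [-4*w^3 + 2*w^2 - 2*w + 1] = -12*w^2 + 4*w - 2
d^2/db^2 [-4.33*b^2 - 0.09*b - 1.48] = -8.66000000000000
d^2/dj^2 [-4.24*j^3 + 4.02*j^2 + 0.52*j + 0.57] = 8.04 - 25.44*j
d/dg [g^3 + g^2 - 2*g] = 3*g^2 + 2*g - 2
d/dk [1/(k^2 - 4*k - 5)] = 2*(2 - k)/(-k^2 + 4*k + 5)^2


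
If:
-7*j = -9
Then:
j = 9/7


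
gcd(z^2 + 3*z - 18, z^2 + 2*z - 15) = z - 3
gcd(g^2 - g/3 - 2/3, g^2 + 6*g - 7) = g - 1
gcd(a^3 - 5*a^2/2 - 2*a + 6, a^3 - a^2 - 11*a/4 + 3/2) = a^2 - a/2 - 3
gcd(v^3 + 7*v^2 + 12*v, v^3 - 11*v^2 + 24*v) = v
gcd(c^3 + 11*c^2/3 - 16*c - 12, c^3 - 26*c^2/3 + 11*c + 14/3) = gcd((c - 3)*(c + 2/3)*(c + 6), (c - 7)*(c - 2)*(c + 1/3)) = 1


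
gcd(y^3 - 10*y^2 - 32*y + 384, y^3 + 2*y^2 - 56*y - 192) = y^2 - 2*y - 48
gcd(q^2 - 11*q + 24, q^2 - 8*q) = q - 8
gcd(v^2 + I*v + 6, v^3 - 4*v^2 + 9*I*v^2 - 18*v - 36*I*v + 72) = v + 3*I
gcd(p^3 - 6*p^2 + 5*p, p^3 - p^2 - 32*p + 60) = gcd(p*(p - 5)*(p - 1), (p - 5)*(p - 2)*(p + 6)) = p - 5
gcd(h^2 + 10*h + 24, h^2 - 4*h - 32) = h + 4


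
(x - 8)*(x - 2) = x^2 - 10*x + 16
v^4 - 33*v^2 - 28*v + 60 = (v - 6)*(v - 1)*(v + 2)*(v + 5)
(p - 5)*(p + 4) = p^2 - p - 20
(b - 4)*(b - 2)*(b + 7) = b^3 + b^2 - 34*b + 56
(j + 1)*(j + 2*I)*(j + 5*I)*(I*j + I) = I*j^4 - 7*j^3 + 2*I*j^3 - 14*j^2 - 9*I*j^2 - 7*j - 20*I*j - 10*I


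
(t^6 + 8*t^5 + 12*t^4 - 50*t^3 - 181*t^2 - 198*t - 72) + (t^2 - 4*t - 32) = t^6 + 8*t^5 + 12*t^4 - 50*t^3 - 180*t^2 - 202*t - 104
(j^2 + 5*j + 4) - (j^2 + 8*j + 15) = -3*j - 11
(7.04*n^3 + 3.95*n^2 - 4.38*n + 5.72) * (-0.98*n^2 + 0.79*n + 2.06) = -6.8992*n^5 + 1.6906*n^4 + 21.9153*n^3 - 0.9288*n^2 - 4.504*n + 11.7832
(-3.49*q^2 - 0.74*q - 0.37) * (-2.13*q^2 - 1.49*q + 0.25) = 7.4337*q^4 + 6.7763*q^3 + 1.0182*q^2 + 0.3663*q - 0.0925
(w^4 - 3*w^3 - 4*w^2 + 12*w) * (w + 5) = w^5 + 2*w^4 - 19*w^3 - 8*w^2 + 60*w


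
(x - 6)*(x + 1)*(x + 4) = x^3 - x^2 - 26*x - 24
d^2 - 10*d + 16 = (d - 8)*(d - 2)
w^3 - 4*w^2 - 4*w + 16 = (w - 4)*(w - 2)*(w + 2)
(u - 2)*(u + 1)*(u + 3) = u^3 + 2*u^2 - 5*u - 6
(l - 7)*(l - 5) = l^2 - 12*l + 35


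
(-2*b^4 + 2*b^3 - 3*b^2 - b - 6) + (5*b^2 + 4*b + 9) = -2*b^4 + 2*b^3 + 2*b^2 + 3*b + 3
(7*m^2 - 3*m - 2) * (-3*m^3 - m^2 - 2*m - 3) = -21*m^5 + 2*m^4 - 5*m^3 - 13*m^2 + 13*m + 6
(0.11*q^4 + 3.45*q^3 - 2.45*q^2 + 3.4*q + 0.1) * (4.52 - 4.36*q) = -0.4796*q^5 - 14.5448*q^4 + 26.276*q^3 - 25.898*q^2 + 14.932*q + 0.452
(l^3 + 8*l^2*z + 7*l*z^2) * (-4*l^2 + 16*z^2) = -4*l^5 - 32*l^4*z - 12*l^3*z^2 + 128*l^2*z^3 + 112*l*z^4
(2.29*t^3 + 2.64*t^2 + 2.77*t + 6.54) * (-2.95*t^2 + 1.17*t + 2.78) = -6.7555*t^5 - 5.1087*t^4 + 1.2835*t^3 - 8.7129*t^2 + 15.3524*t + 18.1812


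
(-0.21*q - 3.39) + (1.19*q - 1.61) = 0.98*q - 5.0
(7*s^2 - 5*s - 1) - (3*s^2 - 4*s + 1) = 4*s^2 - s - 2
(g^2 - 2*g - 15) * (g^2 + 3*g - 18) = g^4 + g^3 - 39*g^2 - 9*g + 270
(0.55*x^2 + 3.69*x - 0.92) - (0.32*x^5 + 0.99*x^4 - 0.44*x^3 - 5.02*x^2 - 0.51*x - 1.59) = -0.32*x^5 - 0.99*x^4 + 0.44*x^3 + 5.57*x^2 + 4.2*x + 0.67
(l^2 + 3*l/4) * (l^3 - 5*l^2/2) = l^5 - 7*l^4/4 - 15*l^3/8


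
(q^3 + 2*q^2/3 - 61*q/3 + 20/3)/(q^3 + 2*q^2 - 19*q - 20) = (q - 1/3)/(q + 1)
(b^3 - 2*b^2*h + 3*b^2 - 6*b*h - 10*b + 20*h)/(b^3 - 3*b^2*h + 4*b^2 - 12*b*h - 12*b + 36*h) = (b^2 - 2*b*h + 5*b - 10*h)/(b^2 - 3*b*h + 6*b - 18*h)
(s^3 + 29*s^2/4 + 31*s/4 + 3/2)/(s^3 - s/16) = 4*(s^2 + 7*s + 6)/(s*(4*s - 1))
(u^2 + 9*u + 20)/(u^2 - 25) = (u + 4)/(u - 5)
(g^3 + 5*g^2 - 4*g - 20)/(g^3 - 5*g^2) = (g^3 + 5*g^2 - 4*g - 20)/(g^2*(g - 5))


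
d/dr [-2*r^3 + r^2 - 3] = 2*r*(1 - 3*r)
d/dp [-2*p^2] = -4*p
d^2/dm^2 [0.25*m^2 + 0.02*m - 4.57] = 0.500000000000000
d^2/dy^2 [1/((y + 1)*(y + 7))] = 2*((y + 1)^2 + (y + 1)*(y + 7) + (y + 7)^2)/((y + 1)^3*(y + 7)^3)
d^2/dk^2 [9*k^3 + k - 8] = 54*k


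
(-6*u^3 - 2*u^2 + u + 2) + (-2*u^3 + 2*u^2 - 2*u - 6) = -8*u^3 - u - 4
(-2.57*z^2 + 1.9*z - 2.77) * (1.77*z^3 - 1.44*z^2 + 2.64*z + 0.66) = -4.5489*z^5 + 7.0638*z^4 - 14.4237*z^3 + 7.3086*z^2 - 6.0588*z - 1.8282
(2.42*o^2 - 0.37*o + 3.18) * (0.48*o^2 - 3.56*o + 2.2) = 1.1616*o^4 - 8.7928*o^3 + 8.1676*o^2 - 12.1348*o + 6.996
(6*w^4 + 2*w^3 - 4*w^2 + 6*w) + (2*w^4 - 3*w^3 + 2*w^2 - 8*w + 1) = 8*w^4 - w^3 - 2*w^2 - 2*w + 1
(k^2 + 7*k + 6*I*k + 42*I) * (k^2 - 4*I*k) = k^4 + 7*k^3 + 2*I*k^3 + 24*k^2 + 14*I*k^2 + 168*k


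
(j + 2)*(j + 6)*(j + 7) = j^3 + 15*j^2 + 68*j + 84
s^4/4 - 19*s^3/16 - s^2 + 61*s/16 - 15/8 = (s/4 + 1/2)*(s - 5)*(s - 1)*(s - 3/4)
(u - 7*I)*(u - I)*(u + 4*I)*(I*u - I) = I*u^4 + 4*u^3 - I*u^3 - 4*u^2 + 25*I*u^2 + 28*u - 25*I*u - 28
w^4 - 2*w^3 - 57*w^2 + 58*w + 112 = (w - 8)*(w - 2)*(w + 1)*(w + 7)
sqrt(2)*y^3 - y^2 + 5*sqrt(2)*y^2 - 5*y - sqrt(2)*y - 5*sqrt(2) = (y + 5)*(y - sqrt(2))*(sqrt(2)*y + 1)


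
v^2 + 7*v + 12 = (v + 3)*(v + 4)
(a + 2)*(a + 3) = a^2 + 5*a + 6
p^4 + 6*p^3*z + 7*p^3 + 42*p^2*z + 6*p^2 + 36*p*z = p*(p + 1)*(p + 6)*(p + 6*z)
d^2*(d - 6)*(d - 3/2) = d^4 - 15*d^3/2 + 9*d^2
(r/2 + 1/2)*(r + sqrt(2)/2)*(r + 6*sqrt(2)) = r^3/2 + r^2/2 + 13*sqrt(2)*r^2/4 + 3*r + 13*sqrt(2)*r/4 + 3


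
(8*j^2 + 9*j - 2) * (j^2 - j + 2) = 8*j^4 + j^3 + 5*j^2 + 20*j - 4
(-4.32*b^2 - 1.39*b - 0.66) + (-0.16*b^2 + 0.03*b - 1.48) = -4.48*b^2 - 1.36*b - 2.14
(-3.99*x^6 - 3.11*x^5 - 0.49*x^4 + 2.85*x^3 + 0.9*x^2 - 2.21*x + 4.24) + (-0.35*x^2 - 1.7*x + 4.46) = -3.99*x^6 - 3.11*x^5 - 0.49*x^4 + 2.85*x^3 + 0.55*x^2 - 3.91*x + 8.7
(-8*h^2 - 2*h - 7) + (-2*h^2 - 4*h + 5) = -10*h^2 - 6*h - 2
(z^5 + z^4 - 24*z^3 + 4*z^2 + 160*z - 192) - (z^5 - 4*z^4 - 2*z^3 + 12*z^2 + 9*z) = 5*z^4 - 22*z^3 - 8*z^2 + 151*z - 192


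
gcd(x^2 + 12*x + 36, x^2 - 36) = x + 6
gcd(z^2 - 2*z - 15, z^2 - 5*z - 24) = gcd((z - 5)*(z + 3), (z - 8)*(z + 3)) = z + 3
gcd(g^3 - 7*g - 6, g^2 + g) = g + 1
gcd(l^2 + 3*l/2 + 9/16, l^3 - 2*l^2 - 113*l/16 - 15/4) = l + 3/4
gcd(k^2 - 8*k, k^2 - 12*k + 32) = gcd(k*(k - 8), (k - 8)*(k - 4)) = k - 8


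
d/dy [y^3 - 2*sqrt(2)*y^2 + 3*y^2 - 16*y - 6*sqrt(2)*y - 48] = 3*y^2 - 4*sqrt(2)*y + 6*y - 16 - 6*sqrt(2)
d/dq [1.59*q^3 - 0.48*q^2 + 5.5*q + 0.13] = 4.77*q^2 - 0.96*q + 5.5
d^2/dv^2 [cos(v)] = -cos(v)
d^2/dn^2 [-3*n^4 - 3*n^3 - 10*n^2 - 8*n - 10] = -36*n^2 - 18*n - 20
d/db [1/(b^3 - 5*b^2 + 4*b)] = (-3*b^2 + 10*b - 4)/(b^2*(b^2 - 5*b + 4)^2)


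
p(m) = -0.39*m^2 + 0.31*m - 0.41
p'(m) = 0.31 - 0.78*m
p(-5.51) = -13.96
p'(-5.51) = 4.61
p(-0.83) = -0.94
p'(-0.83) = 0.96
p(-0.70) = -0.82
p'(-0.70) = 0.86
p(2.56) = -2.17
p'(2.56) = -1.69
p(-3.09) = -5.09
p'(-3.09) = 2.72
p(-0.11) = -0.45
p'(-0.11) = 0.40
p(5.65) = -11.11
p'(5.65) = -4.10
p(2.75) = -2.51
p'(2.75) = -1.84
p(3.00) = -2.99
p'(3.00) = -2.03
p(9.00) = -29.21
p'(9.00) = -6.71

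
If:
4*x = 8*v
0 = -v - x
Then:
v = 0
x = 0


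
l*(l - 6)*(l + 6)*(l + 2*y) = l^4 + 2*l^3*y - 36*l^2 - 72*l*y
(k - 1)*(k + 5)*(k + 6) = k^3 + 10*k^2 + 19*k - 30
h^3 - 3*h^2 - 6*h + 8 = (h - 4)*(h - 1)*(h + 2)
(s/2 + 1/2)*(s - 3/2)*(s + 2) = s^3/2 + 3*s^2/4 - 5*s/4 - 3/2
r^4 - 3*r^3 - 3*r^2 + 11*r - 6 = (r - 3)*(r - 1)^2*(r + 2)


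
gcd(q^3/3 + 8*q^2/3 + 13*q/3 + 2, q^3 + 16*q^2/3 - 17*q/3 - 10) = q^2 + 7*q + 6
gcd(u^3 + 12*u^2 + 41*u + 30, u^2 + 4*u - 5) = u + 5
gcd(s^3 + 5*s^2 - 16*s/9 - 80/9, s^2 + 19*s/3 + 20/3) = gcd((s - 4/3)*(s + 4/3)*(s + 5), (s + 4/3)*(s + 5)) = s^2 + 19*s/3 + 20/3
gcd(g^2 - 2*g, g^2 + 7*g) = g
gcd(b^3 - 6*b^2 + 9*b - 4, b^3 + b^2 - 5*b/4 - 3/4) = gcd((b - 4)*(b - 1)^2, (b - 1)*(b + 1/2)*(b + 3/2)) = b - 1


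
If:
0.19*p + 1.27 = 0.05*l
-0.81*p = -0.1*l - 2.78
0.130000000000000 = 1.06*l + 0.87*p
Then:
No Solution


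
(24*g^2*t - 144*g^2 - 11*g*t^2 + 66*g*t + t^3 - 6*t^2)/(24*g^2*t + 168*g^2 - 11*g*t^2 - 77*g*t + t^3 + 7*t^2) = (t - 6)/(t + 7)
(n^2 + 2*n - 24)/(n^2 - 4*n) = (n + 6)/n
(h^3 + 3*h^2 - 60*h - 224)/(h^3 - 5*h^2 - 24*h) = (h^2 + 11*h + 28)/(h*(h + 3))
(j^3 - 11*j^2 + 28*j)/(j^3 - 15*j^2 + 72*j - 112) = j/(j - 4)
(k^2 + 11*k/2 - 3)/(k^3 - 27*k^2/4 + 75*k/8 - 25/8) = 4*(k + 6)/(4*k^2 - 25*k + 25)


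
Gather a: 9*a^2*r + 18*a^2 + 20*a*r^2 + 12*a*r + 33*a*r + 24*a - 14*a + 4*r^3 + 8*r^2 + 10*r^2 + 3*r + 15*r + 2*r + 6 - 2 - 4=a^2*(9*r + 18) + a*(20*r^2 + 45*r + 10) + 4*r^3 + 18*r^2 + 20*r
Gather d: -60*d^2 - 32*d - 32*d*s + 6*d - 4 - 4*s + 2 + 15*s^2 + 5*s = -60*d^2 + d*(-32*s - 26) + 15*s^2 + s - 2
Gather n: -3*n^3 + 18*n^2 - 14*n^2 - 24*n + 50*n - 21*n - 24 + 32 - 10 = -3*n^3 + 4*n^2 + 5*n - 2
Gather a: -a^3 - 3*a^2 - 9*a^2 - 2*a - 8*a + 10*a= -a^3 - 12*a^2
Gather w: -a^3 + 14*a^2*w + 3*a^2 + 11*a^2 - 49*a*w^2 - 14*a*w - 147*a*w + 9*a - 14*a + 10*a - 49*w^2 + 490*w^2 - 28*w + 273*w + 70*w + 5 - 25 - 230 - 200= -a^3 + 14*a^2 + 5*a + w^2*(441 - 49*a) + w*(14*a^2 - 161*a + 315) - 450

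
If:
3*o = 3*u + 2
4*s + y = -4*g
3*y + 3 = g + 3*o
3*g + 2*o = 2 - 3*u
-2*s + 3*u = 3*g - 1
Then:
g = 39/88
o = 47/88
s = -4/11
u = -35/264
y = -7/22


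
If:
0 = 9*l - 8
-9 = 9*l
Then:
No Solution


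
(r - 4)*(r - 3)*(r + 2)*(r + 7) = r^4 + 2*r^3 - 37*r^2 + 10*r + 168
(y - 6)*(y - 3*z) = y^2 - 3*y*z - 6*y + 18*z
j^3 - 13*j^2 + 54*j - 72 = (j - 6)*(j - 4)*(j - 3)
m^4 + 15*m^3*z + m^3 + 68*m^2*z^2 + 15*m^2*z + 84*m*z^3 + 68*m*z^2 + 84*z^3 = (m + 1)*(m + 2*z)*(m + 6*z)*(m + 7*z)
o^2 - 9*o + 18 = (o - 6)*(o - 3)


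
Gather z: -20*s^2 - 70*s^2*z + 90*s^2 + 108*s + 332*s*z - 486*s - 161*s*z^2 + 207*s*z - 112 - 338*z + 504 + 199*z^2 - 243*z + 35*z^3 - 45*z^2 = 70*s^2 - 378*s + 35*z^3 + z^2*(154 - 161*s) + z*(-70*s^2 + 539*s - 581) + 392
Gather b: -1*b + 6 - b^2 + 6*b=-b^2 + 5*b + 6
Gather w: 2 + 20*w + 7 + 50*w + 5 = 70*w + 14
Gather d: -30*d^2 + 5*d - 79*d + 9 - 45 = -30*d^2 - 74*d - 36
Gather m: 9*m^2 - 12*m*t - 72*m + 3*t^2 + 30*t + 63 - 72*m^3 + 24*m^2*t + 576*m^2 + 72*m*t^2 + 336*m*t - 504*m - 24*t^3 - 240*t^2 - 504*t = -72*m^3 + m^2*(24*t + 585) + m*(72*t^2 + 324*t - 576) - 24*t^3 - 237*t^2 - 474*t + 63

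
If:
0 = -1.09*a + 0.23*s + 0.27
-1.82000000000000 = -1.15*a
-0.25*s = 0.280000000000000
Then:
No Solution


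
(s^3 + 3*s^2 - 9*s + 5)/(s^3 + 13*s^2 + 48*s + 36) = (s^3 + 3*s^2 - 9*s + 5)/(s^3 + 13*s^2 + 48*s + 36)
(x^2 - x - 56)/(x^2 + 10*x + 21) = (x - 8)/(x + 3)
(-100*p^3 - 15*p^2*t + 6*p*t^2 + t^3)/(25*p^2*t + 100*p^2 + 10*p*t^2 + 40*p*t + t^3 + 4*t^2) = (-4*p + t)/(t + 4)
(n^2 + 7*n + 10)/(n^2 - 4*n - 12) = (n + 5)/(n - 6)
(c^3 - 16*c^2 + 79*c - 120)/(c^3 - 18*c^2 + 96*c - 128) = (c^2 - 8*c + 15)/(c^2 - 10*c + 16)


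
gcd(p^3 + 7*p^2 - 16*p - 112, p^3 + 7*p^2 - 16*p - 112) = p^3 + 7*p^2 - 16*p - 112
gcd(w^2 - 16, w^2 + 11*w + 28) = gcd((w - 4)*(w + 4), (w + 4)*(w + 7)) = w + 4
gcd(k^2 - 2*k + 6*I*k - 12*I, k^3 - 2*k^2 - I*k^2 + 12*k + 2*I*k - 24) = k - 2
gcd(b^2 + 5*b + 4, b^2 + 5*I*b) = 1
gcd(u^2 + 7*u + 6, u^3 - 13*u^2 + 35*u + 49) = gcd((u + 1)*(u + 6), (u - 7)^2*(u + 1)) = u + 1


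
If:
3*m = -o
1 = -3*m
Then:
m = -1/3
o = 1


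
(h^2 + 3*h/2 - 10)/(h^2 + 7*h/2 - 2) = (2*h - 5)/(2*h - 1)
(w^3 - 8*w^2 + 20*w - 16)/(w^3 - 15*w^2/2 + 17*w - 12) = 2*(w - 2)/(2*w - 3)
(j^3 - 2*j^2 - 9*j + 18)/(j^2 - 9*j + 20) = (j^3 - 2*j^2 - 9*j + 18)/(j^2 - 9*j + 20)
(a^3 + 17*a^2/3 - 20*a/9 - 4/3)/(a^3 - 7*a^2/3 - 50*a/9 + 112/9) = (9*a^3 + 51*a^2 - 20*a - 12)/(9*a^3 - 21*a^2 - 50*a + 112)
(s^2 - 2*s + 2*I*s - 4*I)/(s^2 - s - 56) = (s^2 + 2*s*(-1 + I) - 4*I)/(s^2 - s - 56)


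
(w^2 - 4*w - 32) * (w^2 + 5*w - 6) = w^4 + w^3 - 58*w^2 - 136*w + 192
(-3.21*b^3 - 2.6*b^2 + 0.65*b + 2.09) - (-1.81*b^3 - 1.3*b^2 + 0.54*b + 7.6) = -1.4*b^3 - 1.3*b^2 + 0.11*b - 5.51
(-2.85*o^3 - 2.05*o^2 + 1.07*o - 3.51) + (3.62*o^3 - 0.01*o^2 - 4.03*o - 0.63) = 0.77*o^3 - 2.06*o^2 - 2.96*o - 4.14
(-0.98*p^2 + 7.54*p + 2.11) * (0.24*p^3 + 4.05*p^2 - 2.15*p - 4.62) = -0.2352*p^5 - 2.1594*p^4 + 33.1504*p^3 - 3.1379*p^2 - 39.3713*p - 9.7482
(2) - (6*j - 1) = 3 - 6*j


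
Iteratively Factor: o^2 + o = (o)*(o + 1)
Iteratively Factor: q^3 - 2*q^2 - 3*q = (q)*(q^2 - 2*q - 3) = q*(q + 1)*(q - 3)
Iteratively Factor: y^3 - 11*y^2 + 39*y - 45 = (y - 5)*(y^2 - 6*y + 9) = (y - 5)*(y - 3)*(y - 3)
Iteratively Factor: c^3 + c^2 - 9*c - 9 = (c + 1)*(c^2 - 9) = (c - 3)*(c + 1)*(c + 3)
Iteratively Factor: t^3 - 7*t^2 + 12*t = (t - 4)*(t^2 - 3*t) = (t - 4)*(t - 3)*(t)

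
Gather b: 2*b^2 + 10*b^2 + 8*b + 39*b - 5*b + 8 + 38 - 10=12*b^2 + 42*b + 36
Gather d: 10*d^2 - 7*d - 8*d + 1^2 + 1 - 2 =10*d^2 - 15*d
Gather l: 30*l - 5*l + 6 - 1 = 25*l + 5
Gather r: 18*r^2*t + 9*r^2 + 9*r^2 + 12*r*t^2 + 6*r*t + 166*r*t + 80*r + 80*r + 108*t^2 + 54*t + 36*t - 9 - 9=r^2*(18*t + 18) + r*(12*t^2 + 172*t + 160) + 108*t^2 + 90*t - 18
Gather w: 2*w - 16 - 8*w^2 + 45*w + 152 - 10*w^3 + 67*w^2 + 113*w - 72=-10*w^3 + 59*w^2 + 160*w + 64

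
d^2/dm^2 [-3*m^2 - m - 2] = -6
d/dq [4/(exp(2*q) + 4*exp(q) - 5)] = 8*(-exp(q) - 2)*exp(q)/(exp(2*q) + 4*exp(q) - 5)^2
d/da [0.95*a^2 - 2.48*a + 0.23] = 1.9*a - 2.48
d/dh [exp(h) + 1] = exp(h)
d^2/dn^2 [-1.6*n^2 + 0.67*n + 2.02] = -3.20000000000000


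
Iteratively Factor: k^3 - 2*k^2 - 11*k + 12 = (k - 1)*(k^2 - k - 12) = (k - 4)*(k - 1)*(k + 3)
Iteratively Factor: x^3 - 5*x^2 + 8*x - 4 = (x - 2)*(x^2 - 3*x + 2) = (x - 2)^2*(x - 1)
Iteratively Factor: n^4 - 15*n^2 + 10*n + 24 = (n - 2)*(n^3 + 2*n^2 - 11*n - 12) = (n - 2)*(n + 4)*(n^2 - 2*n - 3) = (n - 3)*(n - 2)*(n + 4)*(n + 1)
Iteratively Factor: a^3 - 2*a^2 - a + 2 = (a + 1)*(a^2 - 3*a + 2) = (a - 2)*(a + 1)*(a - 1)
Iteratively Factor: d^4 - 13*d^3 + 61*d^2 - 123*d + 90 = (d - 3)*(d^3 - 10*d^2 + 31*d - 30) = (d - 3)^2*(d^2 - 7*d + 10) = (d - 3)^2*(d - 2)*(d - 5)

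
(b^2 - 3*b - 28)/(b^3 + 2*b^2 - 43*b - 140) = 1/(b + 5)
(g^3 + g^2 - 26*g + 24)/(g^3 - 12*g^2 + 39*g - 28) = (g + 6)/(g - 7)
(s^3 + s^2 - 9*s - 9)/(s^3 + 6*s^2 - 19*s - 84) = (s^2 - 2*s - 3)/(s^2 + 3*s - 28)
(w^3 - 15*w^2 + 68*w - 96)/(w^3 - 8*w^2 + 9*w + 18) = (w^2 - 12*w + 32)/(w^2 - 5*w - 6)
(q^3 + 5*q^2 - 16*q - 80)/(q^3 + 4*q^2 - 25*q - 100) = (q - 4)/(q - 5)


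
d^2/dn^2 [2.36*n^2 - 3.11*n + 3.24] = 4.72000000000000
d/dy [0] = 0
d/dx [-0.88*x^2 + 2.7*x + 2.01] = 2.7 - 1.76*x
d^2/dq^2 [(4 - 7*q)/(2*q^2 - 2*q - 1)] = 4*(2*(2*q - 1)^2*(7*q - 4) + (21*q - 11)*(-2*q^2 + 2*q + 1))/(-2*q^2 + 2*q + 1)^3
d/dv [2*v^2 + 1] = 4*v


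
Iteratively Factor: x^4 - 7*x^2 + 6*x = (x - 1)*(x^3 + x^2 - 6*x) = (x - 1)*(x + 3)*(x^2 - 2*x) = x*(x - 1)*(x + 3)*(x - 2)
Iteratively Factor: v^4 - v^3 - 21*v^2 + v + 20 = (v - 5)*(v^3 + 4*v^2 - v - 4) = (v - 5)*(v - 1)*(v^2 + 5*v + 4) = (v - 5)*(v - 1)*(v + 1)*(v + 4)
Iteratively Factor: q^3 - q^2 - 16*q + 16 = (q + 4)*(q^2 - 5*q + 4) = (q - 1)*(q + 4)*(q - 4)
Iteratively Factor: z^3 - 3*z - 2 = (z + 1)*(z^2 - z - 2) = (z + 1)^2*(z - 2)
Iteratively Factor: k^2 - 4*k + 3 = (k - 1)*(k - 3)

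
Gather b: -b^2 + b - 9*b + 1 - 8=-b^2 - 8*b - 7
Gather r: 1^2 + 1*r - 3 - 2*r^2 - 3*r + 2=-2*r^2 - 2*r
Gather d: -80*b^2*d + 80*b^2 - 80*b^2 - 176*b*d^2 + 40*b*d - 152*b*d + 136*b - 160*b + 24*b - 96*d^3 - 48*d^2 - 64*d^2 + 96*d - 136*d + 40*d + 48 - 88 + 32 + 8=-96*d^3 + d^2*(-176*b - 112) + d*(-80*b^2 - 112*b)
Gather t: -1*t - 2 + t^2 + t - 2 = t^2 - 4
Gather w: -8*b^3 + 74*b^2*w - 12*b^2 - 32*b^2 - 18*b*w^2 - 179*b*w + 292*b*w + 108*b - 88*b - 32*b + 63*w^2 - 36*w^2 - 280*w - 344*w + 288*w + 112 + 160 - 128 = -8*b^3 - 44*b^2 - 12*b + w^2*(27 - 18*b) + w*(74*b^2 + 113*b - 336) + 144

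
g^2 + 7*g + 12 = (g + 3)*(g + 4)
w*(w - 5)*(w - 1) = w^3 - 6*w^2 + 5*w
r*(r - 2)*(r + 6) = r^3 + 4*r^2 - 12*r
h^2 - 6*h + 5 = (h - 5)*(h - 1)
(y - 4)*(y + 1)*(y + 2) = y^3 - y^2 - 10*y - 8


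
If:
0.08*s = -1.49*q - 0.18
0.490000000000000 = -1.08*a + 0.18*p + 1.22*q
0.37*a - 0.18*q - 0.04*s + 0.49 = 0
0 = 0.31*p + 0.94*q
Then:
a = -0.78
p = 1.57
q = -0.52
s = 7.39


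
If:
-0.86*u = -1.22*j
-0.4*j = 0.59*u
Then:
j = 0.00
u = 0.00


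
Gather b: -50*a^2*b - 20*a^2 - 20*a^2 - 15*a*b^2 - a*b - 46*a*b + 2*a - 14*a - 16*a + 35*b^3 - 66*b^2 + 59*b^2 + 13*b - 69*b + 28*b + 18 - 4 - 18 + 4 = -40*a^2 - 28*a + 35*b^3 + b^2*(-15*a - 7) + b*(-50*a^2 - 47*a - 28)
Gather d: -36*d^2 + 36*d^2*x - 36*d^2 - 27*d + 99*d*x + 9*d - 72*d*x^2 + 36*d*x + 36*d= d^2*(36*x - 72) + d*(-72*x^2 + 135*x + 18)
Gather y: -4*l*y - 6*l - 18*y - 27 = -6*l + y*(-4*l - 18) - 27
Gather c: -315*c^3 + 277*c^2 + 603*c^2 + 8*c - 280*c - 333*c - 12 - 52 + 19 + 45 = -315*c^3 + 880*c^2 - 605*c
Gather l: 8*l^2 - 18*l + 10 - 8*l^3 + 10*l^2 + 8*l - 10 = -8*l^3 + 18*l^2 - 10*l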